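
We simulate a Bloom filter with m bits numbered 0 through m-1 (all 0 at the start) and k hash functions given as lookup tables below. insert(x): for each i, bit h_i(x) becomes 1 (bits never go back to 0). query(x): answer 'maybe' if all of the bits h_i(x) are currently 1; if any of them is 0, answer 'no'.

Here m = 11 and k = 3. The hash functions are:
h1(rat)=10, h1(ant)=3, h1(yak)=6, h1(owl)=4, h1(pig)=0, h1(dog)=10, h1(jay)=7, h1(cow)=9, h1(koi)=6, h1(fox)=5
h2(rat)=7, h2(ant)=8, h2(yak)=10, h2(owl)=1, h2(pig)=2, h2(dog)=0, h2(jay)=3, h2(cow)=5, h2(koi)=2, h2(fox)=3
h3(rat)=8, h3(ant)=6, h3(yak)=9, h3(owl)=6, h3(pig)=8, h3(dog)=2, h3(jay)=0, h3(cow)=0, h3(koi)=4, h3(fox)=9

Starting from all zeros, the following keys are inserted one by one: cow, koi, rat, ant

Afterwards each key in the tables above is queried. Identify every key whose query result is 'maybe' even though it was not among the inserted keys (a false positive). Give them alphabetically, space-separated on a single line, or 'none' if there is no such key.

Start: bits=00000000000
After insert 'cow': sets bits 0 5 9 -> bits=10000100010
After insert 'koi': sets bits 2 4 6 -> bits=10101110010
After insert 'rat': sets bits 7 8 10 -> bits=10101111111
After insert 'ant': sets bits 3 6 8 -> bits=10111111111
Not inserted: dog fox jay owl pig yak — query each against bits=10111111111:
query dog: checks bit0=1, bit2=1, bit10=1 (all 1) -> maybe => FALSE POSITIVE
query fox: checks bit3=1, bit5=1, bit9=1 (all 1) -> maybe => FALSE POSITIVE
query jay: checks bit0=1, bit3=1, bit7=1 (all 1) -> maybe => FALSE POSITIVE
query owl: checks bit1=0, bit4=1, bit6=1 (has a 0) -> no => not a false positive
query pig: checks bit0=1, bit2=1, bit8=1 (all 1) -> maybe => FALSE POSITIVE
query yak: checks bit6=1, bit9=1, bit10=1 (all 1) -> maybe => FALSE POSITIVE
False positives (alphabetical): dog fox jay pig yak

Answer: dog fox jay pig yak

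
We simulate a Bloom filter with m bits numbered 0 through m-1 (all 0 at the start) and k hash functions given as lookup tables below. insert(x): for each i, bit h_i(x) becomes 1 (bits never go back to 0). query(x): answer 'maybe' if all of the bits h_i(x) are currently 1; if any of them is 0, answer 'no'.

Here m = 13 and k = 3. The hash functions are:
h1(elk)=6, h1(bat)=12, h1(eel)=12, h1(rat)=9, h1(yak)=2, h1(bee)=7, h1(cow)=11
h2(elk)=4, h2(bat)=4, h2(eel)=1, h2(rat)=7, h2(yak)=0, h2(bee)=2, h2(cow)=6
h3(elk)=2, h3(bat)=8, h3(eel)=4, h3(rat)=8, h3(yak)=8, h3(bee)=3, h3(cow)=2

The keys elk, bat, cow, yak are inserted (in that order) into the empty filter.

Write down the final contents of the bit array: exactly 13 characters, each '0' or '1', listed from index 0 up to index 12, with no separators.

Start: bits=0000000000000
After insert 'elk': sets bits 2 4 6 -> bits=0010101000000
After insert 'bat': sets bits 4 8 12 -> bits=0010101010001
After insert 'cow': sets bits 2 6 11 -> bits=0010101010011
After insert 'yak': sets bits 0 2 8 -> bits=1010101010011

Answer: 1010101010011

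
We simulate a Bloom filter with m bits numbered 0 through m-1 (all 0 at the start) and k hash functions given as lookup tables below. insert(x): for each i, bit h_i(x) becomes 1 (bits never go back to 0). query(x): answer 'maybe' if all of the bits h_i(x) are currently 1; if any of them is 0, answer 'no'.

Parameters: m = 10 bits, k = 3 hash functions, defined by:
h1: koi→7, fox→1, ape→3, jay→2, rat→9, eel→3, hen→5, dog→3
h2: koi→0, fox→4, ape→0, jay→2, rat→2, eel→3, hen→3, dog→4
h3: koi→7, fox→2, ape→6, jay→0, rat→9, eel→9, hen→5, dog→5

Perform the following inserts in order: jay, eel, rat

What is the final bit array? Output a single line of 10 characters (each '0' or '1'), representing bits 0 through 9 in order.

Answer: 1011000001

Derivation:
Start: bits=0000000000
After insert 'jay': sets bits 0 2 -> bits=1010000000
After insert 'eel': sets bits 3 9 -> bits=1011000001
After insert 'rat': sets bits 2 9 -> bits=1011000001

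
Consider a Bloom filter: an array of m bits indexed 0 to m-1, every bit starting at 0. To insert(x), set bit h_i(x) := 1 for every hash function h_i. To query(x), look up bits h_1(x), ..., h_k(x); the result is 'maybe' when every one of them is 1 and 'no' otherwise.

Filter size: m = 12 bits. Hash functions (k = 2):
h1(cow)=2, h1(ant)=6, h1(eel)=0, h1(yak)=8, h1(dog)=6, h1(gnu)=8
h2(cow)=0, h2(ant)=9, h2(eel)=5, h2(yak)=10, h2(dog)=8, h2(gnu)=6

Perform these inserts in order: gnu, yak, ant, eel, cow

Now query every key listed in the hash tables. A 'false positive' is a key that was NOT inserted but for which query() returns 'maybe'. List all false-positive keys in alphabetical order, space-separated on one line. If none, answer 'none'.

Answer: dog

Derivation:
Start: bits=000000000000
After insert 'gnu': sets bits 6 8 -> bits=000000101000
After insert 'yak': sets bits 8 10 -> bits=000000101010
After insert 'ant': sets bits 6 9 -> bits=000000101110
After insert 'eel': sets bits 0 5 -> bits=100001101110
After insert 'cow': sets bits 0 2 -> bits=101001101110
Not inserted: dog — query each against bits=101001101110:
query dog: checks bit6=1, bit8=1 (all 1) -> maybe => FALSE POSITIVE
False positives (alphabetical): dog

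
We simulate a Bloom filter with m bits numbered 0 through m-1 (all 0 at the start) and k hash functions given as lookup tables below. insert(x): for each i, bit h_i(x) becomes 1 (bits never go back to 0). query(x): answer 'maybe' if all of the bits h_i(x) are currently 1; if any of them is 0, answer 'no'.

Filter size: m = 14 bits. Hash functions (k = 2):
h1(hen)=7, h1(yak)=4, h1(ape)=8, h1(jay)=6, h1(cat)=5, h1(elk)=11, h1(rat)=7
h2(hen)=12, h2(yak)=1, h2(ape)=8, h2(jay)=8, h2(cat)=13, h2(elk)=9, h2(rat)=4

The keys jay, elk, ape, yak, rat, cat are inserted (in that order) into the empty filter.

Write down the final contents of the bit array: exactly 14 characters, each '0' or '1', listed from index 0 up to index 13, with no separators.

Answer: 01001111110101

Derivation:
Start: bits=00000000000000
After insert 'jay': sets bits 6 8 -> bits=00000010100000
After insert 'elk': sets bits 9 11 -> bits=00000010110100
After insert 'ape': sets bits 8 -> bits=00000010110100
After insert 'yak': sets bits 1 4 -> bits=01001010110100
After insert 'rat': sets bits 4 7 -> bits=01001011110100
After insert 'cat': sets bits 5 13 -> bits=01001111110101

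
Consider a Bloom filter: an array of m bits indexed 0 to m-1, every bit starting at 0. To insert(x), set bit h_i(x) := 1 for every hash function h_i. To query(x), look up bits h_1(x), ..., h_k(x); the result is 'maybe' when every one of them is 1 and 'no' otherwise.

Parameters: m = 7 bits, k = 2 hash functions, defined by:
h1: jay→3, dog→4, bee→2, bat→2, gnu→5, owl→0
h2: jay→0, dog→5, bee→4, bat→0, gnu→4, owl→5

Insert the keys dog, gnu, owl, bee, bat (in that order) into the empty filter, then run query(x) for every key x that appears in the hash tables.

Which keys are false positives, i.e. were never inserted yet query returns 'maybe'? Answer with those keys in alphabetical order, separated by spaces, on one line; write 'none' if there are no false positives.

Start: bits=0000000
After insert 'dog': sets bits 4 5 -> bits=0000110
After insert 'gnu': sets bits 4 5 -> bits=0000110
After insert 'owl': sets bits 0 5 -> bits=1000110
After insert 'bee': sets bits 2 4 -> bits=1010110
After insert 'bat': sets bits 0 2 -> bits=1010110
Not inserted: jay — query each against bits=1010110:
query jay: checks bit0=1, bit3=0 (has a 0) -> no => not a false positive
False positives (alphabetical): none

Answer: none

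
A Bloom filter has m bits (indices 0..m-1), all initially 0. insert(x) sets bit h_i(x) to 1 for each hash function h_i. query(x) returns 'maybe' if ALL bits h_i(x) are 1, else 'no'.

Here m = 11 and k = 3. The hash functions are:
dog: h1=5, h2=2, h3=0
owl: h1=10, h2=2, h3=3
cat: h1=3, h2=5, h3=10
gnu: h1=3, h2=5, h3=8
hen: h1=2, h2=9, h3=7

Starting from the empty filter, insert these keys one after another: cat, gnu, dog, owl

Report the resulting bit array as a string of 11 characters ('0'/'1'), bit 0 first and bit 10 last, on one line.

Answer: 10110100101

Derivation:
Start: bits=00000000000
After insert 'cat': sets bits 3 5 10 -> bits=00010100001
After insert 'gnu': sets bits 3 5 8 -> bits=00010100101
After insert 'dog': sets bits 0 2 5 -> bits=10110100101
After insert 'owl': sets bits 2 3 10 -> bits=10110100101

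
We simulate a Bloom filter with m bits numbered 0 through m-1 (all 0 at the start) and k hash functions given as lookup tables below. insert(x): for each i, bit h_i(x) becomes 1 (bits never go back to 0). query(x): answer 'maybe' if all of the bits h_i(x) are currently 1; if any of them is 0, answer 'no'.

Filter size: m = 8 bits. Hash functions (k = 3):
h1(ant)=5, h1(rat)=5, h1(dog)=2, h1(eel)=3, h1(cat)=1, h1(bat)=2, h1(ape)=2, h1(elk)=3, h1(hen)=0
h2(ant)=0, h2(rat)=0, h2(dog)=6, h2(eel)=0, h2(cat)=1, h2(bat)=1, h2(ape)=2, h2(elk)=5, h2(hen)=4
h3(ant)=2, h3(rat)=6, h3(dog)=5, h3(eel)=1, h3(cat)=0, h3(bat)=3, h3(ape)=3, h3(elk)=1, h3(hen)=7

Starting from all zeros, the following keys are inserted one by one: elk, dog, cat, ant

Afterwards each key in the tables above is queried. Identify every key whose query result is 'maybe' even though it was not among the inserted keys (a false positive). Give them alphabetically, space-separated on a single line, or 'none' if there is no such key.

Answer: ape bat eel rat

Derivation:
Start: bits=00000000
After insert 'elk': sets bits 1 3 5 -> bits=01010100
After insert 'dog': sets bits 2 5 6 -> bits=01110110
After insert 'cat': sets bits 0 1 -> bits=11110110
After insert 'ant': sets bits 0 2 5 -> bits=11110110
Not inserted: ape bat eel hen rat — query each against bits=11110110:
query ape: checks bit2=1, bit3=1 (all 1) -> maybe => FALSE POSITIVE
query bat: checks bit1=1, bit2=1, bit3=1 (all 1) -> maybe => FALSE POSITIVE
query eel: checks bit0=1, bit1=1, bit3=1 (all 1) -> maybe => FALSE POSITIVE
query hen: checks bit0=1, bit4=0, bit7=0 (has a 0) -> no => not a false positive
query rat: checks bit0=1, bit5=1, bit6=1 (all 1) -> maybe => FALSE POSITIVE
False positives (alphabetical): ape bat eel rat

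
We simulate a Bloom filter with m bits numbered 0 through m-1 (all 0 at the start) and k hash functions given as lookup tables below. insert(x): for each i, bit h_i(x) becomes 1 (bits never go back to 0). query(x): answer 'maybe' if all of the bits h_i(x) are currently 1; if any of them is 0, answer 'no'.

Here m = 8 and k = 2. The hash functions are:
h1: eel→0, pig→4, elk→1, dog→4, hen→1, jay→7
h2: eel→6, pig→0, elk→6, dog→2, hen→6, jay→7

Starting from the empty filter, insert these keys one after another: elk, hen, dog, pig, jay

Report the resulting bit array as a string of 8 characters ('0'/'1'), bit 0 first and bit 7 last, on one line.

Start: bits=00000000
After insert 'elk': sets bits 1 6 -> bits=01000010
After insert 'hen': sets bits 1 6 -> bits=01000010
After insert 'dog': sets bits 2 4 -> bits=01101010
After insert 'pig': sets bits 0 4 -> bits=11101010
After insert 'jay': sets bits 7 -> bits=11101011

Answer: 11101011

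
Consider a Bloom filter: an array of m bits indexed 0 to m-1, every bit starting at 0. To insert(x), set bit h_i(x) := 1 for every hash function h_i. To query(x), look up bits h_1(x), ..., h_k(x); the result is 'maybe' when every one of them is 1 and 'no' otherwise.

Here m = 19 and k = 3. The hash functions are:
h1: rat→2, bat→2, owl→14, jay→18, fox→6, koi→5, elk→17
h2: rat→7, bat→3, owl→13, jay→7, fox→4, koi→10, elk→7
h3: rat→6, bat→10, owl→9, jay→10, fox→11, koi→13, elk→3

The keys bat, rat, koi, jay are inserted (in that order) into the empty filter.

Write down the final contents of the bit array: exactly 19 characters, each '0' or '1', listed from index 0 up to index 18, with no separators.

Start: bits=0000000000000000000
After insert 'bat': sets bits 2 3 10 -> bits=0011000000100000000
After insert 'rat': sets bits 2 6 7 -> bits=0011001100100000000
After insert 'koi': sets bits 5 10 13 -> bits=0011011100100100000
After insert 'jay': sets bits 7 10 18 -> bits=0011011100100100001

Answer: 0011011100100100001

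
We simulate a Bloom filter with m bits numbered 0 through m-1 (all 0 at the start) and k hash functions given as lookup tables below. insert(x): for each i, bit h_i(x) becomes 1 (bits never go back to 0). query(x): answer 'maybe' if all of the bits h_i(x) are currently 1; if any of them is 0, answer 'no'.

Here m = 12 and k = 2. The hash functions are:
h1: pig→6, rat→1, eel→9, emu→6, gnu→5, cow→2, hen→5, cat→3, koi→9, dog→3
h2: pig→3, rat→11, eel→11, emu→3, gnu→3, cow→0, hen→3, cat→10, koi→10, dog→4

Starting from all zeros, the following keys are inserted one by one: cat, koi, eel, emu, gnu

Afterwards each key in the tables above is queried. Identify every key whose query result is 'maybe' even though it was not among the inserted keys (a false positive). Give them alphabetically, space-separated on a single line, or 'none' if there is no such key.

Start: bits=000000000000
After insert 'cat': sets bits 3 10 -> bits=000100000010
After insert 'koi': sets bits 9 10 -> bits=000100000110
After insert 'eel': sets bits 9 11 -> bits=000100000111
After insert 'emu': sets bits 3 6 -> bits=000100100111
After insert 'gnu': sets bits 3 5 -> bits=000101100111
Not inserted: cow dog hen pig rat — query each against bits=000101100111:
query cow: checks bit0=0, bit2=0 (has a 0) -> no => not a false positive
query dog: checks bit3=1, bit4=0 (has a 0) -> no => not a false positive
query hen: checks bit3=1, bit5=1 (all 1) -> maybe => FALSE POSITIVE
query pig: checks bit3=1, bit6=1 (all 1) -> maybe => FALSE POSITIVE
query rat: checks bit1=0, bit11=1 (has a 0) -> no => not a false positive
False positives (alphabetical): hen pig

Answer: hen pig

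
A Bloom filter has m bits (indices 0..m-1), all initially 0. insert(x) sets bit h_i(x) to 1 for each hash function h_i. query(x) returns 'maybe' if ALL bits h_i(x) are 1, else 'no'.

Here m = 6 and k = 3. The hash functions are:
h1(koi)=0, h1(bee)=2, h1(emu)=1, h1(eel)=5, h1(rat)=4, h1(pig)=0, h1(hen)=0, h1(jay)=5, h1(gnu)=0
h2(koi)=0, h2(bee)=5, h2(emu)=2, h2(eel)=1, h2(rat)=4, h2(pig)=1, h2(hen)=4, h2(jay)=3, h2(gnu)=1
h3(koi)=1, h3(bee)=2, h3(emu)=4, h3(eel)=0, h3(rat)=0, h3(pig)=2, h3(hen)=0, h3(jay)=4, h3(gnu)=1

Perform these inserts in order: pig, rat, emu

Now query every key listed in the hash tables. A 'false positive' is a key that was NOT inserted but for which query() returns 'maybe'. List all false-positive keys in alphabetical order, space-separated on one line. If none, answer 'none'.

Answer: gnu hen koi

Derivation:
Start: bits=000000
After insert 'pig': sets bits 0 1 2 -> bits=111000
After insert 'rat': sets bits 0 4 -> bits=111010
After insert 'emu': sets bits 1 2 4 -> bits=111010
Not inserted: bee eel gnu hen jay koi — query each against bits=111010:
query bee: checks bit2=1, bit5=0 (has a 0) -> no => not a false positive
query eel: checks bit0=1, bit1=1, bit5=0 (has a 0) -> no => not a false positive
query gnu: checks bit0=1, bit1=1 (all 1) -> maybe => FALSE POSITIVE
query hen: checks bit0=1, bit4=1 (all 1) -> maybe => FALSE POSITIVE
query jay: checks bit3=0, bit4=1, bit5=0 (has a 0) -> no => not a false positive
query koi: checks bit0=1, bit1=1 (all 1) -> maybe => FALSE POSITIVE
False positives (alphabetical): gnu hen koi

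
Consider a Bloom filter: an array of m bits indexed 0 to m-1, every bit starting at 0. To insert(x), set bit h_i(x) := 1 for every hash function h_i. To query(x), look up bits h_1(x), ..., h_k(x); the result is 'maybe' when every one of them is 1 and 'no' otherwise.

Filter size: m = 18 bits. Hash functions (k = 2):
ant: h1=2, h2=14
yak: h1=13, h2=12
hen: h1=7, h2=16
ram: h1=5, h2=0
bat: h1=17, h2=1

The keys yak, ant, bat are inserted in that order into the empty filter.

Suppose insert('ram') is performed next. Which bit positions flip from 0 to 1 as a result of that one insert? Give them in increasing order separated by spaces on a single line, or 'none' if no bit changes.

Answer: 0 5

Derivation:
Start: bits=000000000000000000
After insert 'yak': sets bits 12 13 -> bits=000000000000110000
After insert 'ant': sets bits 2 14 -> bits=001000000000111000
After insert 'bat': sets bits 1 17 -> bits=011000000000111001
insert 'ram' would touch bits 0 5; currently bit0=0, bit5=0
Bits that are 0 among those (would change 0->1): 0 5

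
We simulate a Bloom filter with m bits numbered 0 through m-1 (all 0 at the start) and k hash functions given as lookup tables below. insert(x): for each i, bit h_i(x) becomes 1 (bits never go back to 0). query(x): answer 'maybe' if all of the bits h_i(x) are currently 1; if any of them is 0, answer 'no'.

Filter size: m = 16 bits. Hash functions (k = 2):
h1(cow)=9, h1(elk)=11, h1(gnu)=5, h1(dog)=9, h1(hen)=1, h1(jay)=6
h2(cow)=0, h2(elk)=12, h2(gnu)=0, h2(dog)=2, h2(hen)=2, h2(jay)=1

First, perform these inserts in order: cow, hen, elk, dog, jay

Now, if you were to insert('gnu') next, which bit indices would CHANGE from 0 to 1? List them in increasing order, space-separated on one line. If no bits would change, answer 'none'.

Start: bits=0000000000000000
After insert 'cow': sets bits 0 9 -> bits=1000000001000000
After insert 'hen': sets bits 1 2 -> bits=1110000001000000
After insert 'elk': sets bits 11 12 -> bits=1110000001011000
After insert 'dog': sets bits 2 9 -> bits=1110000001011000
After insert 'jay': sets bits 1 6 -> bits=1110001001011000
insert 'gnu' would touch bits 0 5; currently bit0=1, bit5=0
Bits that are 0 among those (would change 0->1): 5

Answer: 5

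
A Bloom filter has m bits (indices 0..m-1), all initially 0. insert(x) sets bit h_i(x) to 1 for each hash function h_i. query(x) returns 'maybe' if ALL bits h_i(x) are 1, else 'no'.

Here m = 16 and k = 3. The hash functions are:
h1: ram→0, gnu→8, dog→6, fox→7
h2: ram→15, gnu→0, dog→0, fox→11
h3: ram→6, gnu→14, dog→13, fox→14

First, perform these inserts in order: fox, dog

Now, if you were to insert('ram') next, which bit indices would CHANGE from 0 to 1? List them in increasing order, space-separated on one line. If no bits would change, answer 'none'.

Start: bits=0000000000000000
After insert 'fox': sets bits 7 11 14 -> bits=0000000100010010
After insert 'dog': sets bits 0 6 13 -> bits=1000001100010110
insert 'ram' would touch bits 0 6 15; currently bit0=1, bit6=1, bit15=0
Bits that are 0 among those (would change 0->1): 15

Answer: 15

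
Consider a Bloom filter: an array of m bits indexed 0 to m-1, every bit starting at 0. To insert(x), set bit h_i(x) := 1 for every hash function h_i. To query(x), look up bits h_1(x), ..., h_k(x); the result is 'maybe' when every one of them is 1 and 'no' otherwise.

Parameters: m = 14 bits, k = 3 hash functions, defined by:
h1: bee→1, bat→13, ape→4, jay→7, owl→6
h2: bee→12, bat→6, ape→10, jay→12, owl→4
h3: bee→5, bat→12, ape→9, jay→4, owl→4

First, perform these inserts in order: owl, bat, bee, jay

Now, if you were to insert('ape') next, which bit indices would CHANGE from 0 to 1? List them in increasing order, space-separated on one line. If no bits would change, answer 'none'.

Answer: 9 10

Derivation:
Start: bits=00000000000000
After insert 'owl': sets bits 4 6 -> bits=00001010000000
After insert 'bat': sets bits 6 12 13 -> bits=00001010000011
After insert 'bee': sets bits 1 5 12 -> bits=01001110000011
After insert 'jay': sets bits 4 7 12 -> bits=01001111000011
insert 'ape' would touch bits 4 9 10; currently bit4=1, bit9=0, bit10=0
Bits that are 0 among those (would change 0->1): 9 10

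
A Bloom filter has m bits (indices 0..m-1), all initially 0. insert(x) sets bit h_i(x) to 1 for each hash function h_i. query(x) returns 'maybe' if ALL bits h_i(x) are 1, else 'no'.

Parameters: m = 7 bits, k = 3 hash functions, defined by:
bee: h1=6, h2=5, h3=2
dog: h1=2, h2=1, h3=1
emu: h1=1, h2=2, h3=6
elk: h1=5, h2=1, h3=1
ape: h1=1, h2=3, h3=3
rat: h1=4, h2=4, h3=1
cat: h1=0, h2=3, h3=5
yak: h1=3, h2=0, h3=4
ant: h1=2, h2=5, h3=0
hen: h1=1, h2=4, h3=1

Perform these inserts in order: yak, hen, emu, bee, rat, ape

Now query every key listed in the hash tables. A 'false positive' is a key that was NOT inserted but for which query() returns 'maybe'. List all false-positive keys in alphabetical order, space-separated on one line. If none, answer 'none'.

Answer: ant cat dog elk

Derivation:
Start: bits=0000000
After insert 'yak': sets bits 0 3 4 -> bits=1001100
After insert 'hen': sets bits 1 4 -> bits=1101100
After insert 'emu': sets bits 1 2 6 -> bits=1111101
After insert 'bee': sets bits 2 5 6 -> bits=1111111
After insert 'rat': sets bits 1 4 -> bits=1111111
After insert 'ape': sets bits 1 3 -> bits=1111111
Not inserted: ant cat dog elk — query each against bits=1111111:
query ant: checks bit0=1, bit2=1, bit5=1 (all 1) -> maybe => FALSE POSITIVE
query cat: checks bit0=1, bit3=1, bit5=1 (all 1) -> maybe => FALSE POSITIVE
query dog: checks bit1=1, bit2=1 (all 1) -> maybe => FALSE POSITIVE
query elk: checks bit1=1, bit5=1 (all 1) -> maybe => FALSE POSITIVE
False positives (alphabetical): ant cat dog elk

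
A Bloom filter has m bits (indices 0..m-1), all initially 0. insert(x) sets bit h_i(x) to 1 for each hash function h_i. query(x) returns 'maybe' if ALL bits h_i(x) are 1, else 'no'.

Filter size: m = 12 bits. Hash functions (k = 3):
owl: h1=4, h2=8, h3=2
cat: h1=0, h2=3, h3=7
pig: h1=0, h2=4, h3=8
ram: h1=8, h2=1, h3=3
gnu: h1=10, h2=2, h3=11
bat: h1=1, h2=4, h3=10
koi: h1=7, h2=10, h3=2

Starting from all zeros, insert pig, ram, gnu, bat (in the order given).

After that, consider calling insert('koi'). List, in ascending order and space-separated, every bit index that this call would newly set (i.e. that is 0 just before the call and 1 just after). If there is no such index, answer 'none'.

Start: bits=000000000000
After insert 'pig': sets bits 0 4 8 -> bits=100010001000
After insert 'ram': sets bits 1 3 8 -> bits=110110001000
After insert 'gnu': sets bits 2 10 11 -> bits=111110001011
After insert 'bat': sets bits 1 4 10 -> bits=111110001011
insert 'koi' would touch bits 2 7 10; currently bit2=1, bit7=0, bit10=1
Bits that are 0 among those (would change 0->1): 7

Answer: 7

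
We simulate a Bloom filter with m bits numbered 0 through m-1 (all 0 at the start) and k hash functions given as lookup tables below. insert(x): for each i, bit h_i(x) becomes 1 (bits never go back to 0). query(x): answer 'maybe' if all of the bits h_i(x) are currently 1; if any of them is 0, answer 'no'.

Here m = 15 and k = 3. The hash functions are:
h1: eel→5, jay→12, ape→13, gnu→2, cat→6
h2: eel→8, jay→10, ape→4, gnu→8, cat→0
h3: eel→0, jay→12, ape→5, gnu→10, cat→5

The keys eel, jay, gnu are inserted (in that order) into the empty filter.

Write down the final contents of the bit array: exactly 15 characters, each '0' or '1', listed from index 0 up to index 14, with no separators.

Answer: 101001001010100

Derivation:
Start: bits=000000000000000
After insert 'eel': sets bits 0 5 8 -> bits=100001001000000
After insert 'jay': sets bits 10 12 -> bits=100001001010100
After insert 'gnu': sets bits 2 8 10 -> bits=101001001010100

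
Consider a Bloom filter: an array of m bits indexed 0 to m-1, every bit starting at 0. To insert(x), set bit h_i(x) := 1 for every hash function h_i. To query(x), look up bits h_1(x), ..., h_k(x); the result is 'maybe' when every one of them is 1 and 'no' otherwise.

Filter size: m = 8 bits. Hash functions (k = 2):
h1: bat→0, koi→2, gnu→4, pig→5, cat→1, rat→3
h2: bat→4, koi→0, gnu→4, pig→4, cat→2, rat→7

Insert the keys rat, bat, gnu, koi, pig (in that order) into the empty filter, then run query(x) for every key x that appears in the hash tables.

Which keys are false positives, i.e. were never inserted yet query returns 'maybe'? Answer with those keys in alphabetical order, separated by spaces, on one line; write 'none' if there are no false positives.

Start: bits=00000000
After insert 'rat': sets bits 3 7 -> bits=00010001
After insert 'bat': sets bits 0 4 -> bits=10011001
After insert 'gnu': sets bits 4 -> bits=10011001
After insert 'koi': sets bits 0 2 -> bits=10111001
After insert 'pig': sets bits 4 5 -> bits=10111101
Not inserted: cat — query each against bits=10111101:
query cat: checks bit1=0, bit2=1 (has a 0) -> no => not a false positive
False positives (alphabetical): none

Answer: none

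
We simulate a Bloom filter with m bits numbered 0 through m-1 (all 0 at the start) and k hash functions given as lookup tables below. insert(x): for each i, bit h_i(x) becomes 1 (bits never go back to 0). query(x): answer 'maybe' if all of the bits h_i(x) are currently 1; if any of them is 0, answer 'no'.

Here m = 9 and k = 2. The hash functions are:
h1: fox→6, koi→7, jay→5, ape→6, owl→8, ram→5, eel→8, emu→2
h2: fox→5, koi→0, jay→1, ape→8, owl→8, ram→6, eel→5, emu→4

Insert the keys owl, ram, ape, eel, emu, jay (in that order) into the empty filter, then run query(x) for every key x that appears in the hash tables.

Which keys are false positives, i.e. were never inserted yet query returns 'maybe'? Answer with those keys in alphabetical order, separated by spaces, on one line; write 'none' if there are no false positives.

Answer: fox

Derivation:
Start: bits=000000000
After insert 'owl': sets bits 8 -> bits=000000001
After insert 'ram': sets bits 5 6 -> bits=000001101
After insert 'ape': sets bits 6 8 -> bits=000001101
After insert 'eel': sets bits 5 8 -> bits=000001101
After insert 'emu': sets bits 2 4 -> bits=001011101
After insert 'jay': sets bits 1 5 -> bits=011011101
Not inserted: fox koi — query each against bits=011011101:
query fox: checks bit5=1, bit6=1 (all 1) -> maybe => FALSE POSITIVE
query koi: checks bit0=0, bit7=0 (has a 0) -> no => not a false positive
False positives (alphabetical): fox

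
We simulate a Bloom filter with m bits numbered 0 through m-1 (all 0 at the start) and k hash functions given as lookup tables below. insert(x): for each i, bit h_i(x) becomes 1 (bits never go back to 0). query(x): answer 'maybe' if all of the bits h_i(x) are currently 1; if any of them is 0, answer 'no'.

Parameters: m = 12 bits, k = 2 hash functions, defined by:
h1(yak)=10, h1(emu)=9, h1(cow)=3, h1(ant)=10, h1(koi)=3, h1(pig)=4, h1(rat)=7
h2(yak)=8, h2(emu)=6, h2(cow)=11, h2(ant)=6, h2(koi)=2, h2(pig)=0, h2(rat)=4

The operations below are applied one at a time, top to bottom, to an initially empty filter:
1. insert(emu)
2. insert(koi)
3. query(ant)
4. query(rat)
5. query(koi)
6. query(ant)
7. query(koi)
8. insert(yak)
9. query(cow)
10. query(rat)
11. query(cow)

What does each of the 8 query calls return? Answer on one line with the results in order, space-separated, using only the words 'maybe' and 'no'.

Answer: no no maybe no maybe no no no

Derivation:
Start: bits=000000000000
Op 1: insert emu -> sets bits 6 9 -> bits=000000100100
Op 2: insert koi -> sets bits 2 3 -> bits=001100100100
Op 3: query ant -> checks bit6=1, bit10=0 (has a 0) -> no
Op 4: query rat -> checks bit4=0, bit7=0 (has a 0) -> no
Op 5: query koi -> checks bit2=1, bit3=1 (all 1) -> maybe
Op 6: query ant -> checks bit6=1, bit10=0 (has a 0) -> no
Op 7: query koi -> checks bit2=1, bit3=1 (all 1) -> maybe
Op 8: insert yak -> sets bits 8 10 -> bits=001100101110
Op 9: query cow -> checks bit3=1, bit11=0 (has a 0) -> no
Op 10: query rat -> checks bit4=0, bit7=0 (has a 0) -> no
Op 11: query cow -> checks bit3=1, bit11=0 (has a 0) -> no
Query results in order: no no maybe no maybe no no no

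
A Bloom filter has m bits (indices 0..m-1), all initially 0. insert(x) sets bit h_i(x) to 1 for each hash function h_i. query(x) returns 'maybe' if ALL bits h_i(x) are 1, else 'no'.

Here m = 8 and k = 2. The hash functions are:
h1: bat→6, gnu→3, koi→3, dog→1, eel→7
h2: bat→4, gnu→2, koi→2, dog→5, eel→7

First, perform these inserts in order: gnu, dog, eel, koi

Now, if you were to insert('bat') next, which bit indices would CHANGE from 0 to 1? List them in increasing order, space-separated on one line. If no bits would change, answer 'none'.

Answer: 4 6

Derivation:
Start: bits=00000000
After insert 'gnu': sets bits 2 3 -> bits=00110000
After insert 'dog': sets bits 1 5 -> bits=01110100
After insert 'eel': sets bits 7 -> bits=01110101
After insert 'koi': sets bits 2 3 -> bits=01110101
insert 'bat' would touch bits 4 6; currently bit4=0, bit6=0
Bits that are 0 among those (would change 0->1): 4 6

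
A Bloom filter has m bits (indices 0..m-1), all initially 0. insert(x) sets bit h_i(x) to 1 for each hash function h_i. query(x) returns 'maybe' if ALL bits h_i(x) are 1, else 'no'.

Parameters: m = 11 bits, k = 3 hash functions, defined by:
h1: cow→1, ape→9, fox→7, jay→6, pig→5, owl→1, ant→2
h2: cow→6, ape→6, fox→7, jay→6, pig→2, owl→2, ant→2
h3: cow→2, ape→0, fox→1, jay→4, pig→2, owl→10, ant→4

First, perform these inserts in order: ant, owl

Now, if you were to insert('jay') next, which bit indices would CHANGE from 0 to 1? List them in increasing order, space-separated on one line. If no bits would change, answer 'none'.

Start: bits=00000000000
After insert 'ant': sets bits 2 4 -> bits=00101000000
After insert 'owl': sets bits 1 2 10 -> bits=01101000001
insert 'jay' would touch bits 4 6; currently bit4=1, bit6=0
Bits that are 0 among those (would change 0->1): 6

Answer: 6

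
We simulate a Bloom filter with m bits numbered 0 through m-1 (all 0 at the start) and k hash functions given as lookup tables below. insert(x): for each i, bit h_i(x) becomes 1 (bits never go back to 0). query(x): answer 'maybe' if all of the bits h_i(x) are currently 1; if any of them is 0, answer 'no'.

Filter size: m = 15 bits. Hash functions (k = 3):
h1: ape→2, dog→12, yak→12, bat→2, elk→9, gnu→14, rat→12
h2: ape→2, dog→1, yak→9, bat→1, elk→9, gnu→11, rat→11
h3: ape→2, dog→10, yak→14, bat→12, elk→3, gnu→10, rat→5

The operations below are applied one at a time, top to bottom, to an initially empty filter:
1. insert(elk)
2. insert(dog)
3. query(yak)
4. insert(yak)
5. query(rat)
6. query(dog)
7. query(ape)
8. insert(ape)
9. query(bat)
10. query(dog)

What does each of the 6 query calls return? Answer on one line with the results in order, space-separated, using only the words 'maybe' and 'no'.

Answer: no no maybe no maybe maybe

Derivation:
Start: bits=000000000000000
Op 1: insert elk -> sets bits 3 9 -> bits=000100000100000
Op 2: insert dog -> sets bits 1 10 12 -> bits=010100000110100
Op 3: query yak -> checks bit9=1, bit12=1, bit14=0 (has a 0) -> no
Op 4: insert yak -> sets bits 9 12 14 -> bits=010100000110101
Op 5: query rat -> checks bit5=0, bit11=0, bit12=1 (has a 0) -> no
Op 6: query dog -> checks bit1=1, bit10=1, bit12=1 (all 1) -> maybe
Op 7: query ape -> checks bit2=0 (has a 0) -> no
Op 8: insert ape -> sets bits 2 -> bits=011100000110101
Op 9: query bat -> checks bit1=1, bit2=1, bit12=1 (all 1) -> maybe
Op 10: query dog -> checks bit1=1, bit10=1, bit12=1 (all 1) -> maybe
Query results in order: no no maybe no maybe maybe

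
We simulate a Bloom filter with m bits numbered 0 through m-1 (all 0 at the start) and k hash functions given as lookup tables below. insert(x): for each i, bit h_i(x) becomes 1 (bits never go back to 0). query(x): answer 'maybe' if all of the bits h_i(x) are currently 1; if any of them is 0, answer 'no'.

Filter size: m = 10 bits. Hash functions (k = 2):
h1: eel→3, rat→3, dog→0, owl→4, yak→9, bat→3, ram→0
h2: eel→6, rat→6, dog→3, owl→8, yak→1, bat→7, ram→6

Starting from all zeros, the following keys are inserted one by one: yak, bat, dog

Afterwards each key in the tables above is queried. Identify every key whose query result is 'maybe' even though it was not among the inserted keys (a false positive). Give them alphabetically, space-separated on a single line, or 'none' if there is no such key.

Answer: none

Derivation:
Start: bits=0000000000
After insert 'yak': sets bits 1 9 -> bits=0100000001
After insert 'bat': sets bits 3 7 -> bits=0101000101
After insert 'dog': sets bits 0 3 -> bits=1101000101
Not inserted: eel owl ram rat — query each against bits=1101000101:
query eel: checks bit3=1, bit6=0 (has a 0) -> no => not a false positive
query owl: checks bit4=0, bit8=0 (has a 0) -> no => not a false positive
query ram: checks bit0=1, bit6=0 (has a 0) -> no => not a false positive
query rat: checks bit3=1, bit6=0 (has a 0) -> no => not a false positive
False positives (alphabetical): none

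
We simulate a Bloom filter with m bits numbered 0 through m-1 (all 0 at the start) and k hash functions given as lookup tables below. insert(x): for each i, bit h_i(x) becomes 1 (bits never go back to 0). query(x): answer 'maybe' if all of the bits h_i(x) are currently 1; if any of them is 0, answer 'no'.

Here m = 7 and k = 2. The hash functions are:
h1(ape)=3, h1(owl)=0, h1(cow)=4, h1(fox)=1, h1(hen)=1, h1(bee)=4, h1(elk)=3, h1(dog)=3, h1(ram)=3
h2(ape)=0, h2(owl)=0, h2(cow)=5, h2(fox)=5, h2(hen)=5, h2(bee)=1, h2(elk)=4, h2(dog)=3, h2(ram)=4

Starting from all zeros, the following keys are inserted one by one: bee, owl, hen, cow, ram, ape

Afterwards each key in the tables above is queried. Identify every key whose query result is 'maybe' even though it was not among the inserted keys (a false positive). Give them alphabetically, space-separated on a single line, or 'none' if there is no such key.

Answer: dog elk fox

Derivation:
Start: bits=0000000
After insert 'bee': sets bits 1 4 -> bits=0100100
After insert 'owl': sets bits 0 -> bits=1100100
After insert 'hen': sets bits 1 5 -> bits=1100110
After insert 'cow': sets bits 4 5 -> bits=1100110
After insert 'ram': sets bits 3 4 -> bits=1101110
After insert 'ape': sets bits 0 3 -> bits=1101110
Not inserted: dog elk fox — query each against bits=1101110:
query dog: checks bit3=1 (all 1) -> maybe => FALSE POSITIVE
query elk: checks bit3=1, bit4=1 (all 1) -> maybe => FALSE POSITIVE
query fox: checks bit1=1, bit5=1 (all 1) -> maybe => FALSE POSITIVE
False positives (alphabetical): dog elk fox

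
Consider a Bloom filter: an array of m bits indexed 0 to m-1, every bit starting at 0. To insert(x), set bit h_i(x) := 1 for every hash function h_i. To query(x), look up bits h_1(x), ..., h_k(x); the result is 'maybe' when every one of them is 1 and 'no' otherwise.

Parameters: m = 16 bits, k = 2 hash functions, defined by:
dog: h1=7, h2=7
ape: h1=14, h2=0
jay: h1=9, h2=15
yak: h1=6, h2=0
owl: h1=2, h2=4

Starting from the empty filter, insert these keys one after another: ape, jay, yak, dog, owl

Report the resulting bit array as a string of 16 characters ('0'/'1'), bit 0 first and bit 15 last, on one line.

Start: bits=0000000000000000
After insert 'ape': sets bits 0 14 -> bits=1000000000000010
After insert 'jay': sets bits 9 15 -> bits=1000000001000011
After insert 'yak': sets bits 0 6 -> bits=1000001001000011
After insert 'dog': sets bits 7 -> bits=1000001101000011
After insert 'owl': sets bits 2 4 -> bits=1010101101000011

Answer: 1010101101000011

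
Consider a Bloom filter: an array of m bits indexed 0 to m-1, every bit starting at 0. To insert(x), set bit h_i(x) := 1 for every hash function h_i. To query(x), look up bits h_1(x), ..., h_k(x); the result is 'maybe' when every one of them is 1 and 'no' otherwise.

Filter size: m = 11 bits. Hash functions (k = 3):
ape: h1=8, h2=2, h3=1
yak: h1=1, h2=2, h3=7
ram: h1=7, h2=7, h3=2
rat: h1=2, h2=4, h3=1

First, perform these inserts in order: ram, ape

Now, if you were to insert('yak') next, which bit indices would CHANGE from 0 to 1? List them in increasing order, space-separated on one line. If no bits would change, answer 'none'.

Answer: none

Derivation:
Start: bits=00000000000
After insert 'ram': sets bits 2 7 -> bits=00100001000
After insert 'ape': sets bits 1 2 8 -> bits=01100001100
insert 'yak' would touch bits 1 2 7; currently bit1=1, bit2=1, bit7=1
Bits that are 0 among those (would change 0->1): none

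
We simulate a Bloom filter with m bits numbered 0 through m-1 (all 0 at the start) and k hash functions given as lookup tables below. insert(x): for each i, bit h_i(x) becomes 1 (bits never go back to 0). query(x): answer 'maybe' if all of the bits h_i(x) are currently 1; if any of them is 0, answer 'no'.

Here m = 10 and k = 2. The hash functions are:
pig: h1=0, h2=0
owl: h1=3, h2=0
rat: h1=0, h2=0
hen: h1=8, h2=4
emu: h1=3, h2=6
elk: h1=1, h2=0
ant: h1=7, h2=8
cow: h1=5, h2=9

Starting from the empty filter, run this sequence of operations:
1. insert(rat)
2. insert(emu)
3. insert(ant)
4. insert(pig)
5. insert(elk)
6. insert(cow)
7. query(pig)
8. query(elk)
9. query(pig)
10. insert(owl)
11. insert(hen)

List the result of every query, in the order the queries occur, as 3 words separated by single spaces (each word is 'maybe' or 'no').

Answer: maybe maybe maybe

Derivation:
Start: bits=0000000000
Op 1: insert rat -> sets bits 0 -> bits=1000000000
Op 2: insert emu -> sets bits 3 6 -> bits=1001001000
Op 3: insert ant -> sets bits 7 8 -> bits=1001001110
Op 4: insert pig -> sets bits 0 -> bits=1001001110
Op 5: insert elk -> sets bits 0 1 -> bits=1101001110
Op 6: insert cow -> sets bits 5 9 -> bits=1101011111
Op 7: query pig -> checks bit0=1 (all 1) -> maybe
Op 8: query elk -> checks bit0=1, bit1=1 (all 1) -> maybe
Op 9: query pig -> checks bit0=1 (all 1) -> maybe
Op 10: insert owl -> sets bits 0 3 -> bits=1101011111
Op 11: insert hen -> sets bits 4 8 -> bits=1101111111
Query results in order: maybe maybe maybe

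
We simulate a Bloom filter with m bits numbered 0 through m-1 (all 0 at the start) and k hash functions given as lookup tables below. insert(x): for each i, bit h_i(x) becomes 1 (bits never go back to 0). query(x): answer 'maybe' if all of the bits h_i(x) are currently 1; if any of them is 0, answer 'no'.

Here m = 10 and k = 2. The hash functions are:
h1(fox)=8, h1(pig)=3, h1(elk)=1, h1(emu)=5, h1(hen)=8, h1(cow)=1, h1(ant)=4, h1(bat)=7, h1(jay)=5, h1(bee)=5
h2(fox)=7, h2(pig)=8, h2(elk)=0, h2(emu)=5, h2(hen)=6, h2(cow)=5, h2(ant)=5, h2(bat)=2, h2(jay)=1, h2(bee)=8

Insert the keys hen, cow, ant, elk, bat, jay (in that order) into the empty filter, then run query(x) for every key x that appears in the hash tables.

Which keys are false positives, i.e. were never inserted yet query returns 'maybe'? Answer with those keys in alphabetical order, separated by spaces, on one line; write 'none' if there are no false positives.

Answer: bee emu fox

Derivation:
Start: bits=0000000000
After insert 'hen': sets bits 6 8 -> bits=0000001010
After insert 'cow': sets bits 1 5 -> bits=0100011010
After insert 'ant': sets bits 4 5 -> bits=0100111010
After insert 'elk': sets bits 0 1 -> bits=1100111010
After insert 'bat': sets bits 2 7 -> bits=1110111110
After insert 'jay': sets bits 1 5 -> bits=1110111110
Not inserted: bee emu fox pig — query each against bits=1110111110:
query bee: checks bit5=1, bit8=1 (all 1) -> maybe => FALSE POSITIVE
query emu: checks bit5=1 (all 1) -> maybe => FALSE POSITIVE
query fox: checks bit7=1, bit8=1 (all 1) -> maybe => FALSE POSITIVE
query pig: checks bit3=0, bit8=1 (has a 0) -> no => not a false positive
False positives (alphabetical): bee emu fox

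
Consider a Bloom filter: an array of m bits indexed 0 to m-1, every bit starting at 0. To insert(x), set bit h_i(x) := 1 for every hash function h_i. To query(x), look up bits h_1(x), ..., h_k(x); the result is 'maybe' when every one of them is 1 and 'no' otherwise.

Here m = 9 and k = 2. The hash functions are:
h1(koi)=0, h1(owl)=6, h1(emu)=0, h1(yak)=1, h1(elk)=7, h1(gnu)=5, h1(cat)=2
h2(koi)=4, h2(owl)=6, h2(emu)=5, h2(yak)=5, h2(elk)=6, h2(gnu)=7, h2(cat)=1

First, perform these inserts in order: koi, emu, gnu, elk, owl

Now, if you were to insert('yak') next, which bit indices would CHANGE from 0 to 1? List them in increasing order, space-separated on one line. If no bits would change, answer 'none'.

Answer: 1

Derivation:
Start: bits=000000000
After insert 'koi': sets bits 0 4 -> bits=100010000
After insert 'emu': sets bits 0 5 -> bits=100011000
After insert 'gnu': sets bits 5 7 -> bits=100011010
After insert 'elk': sets bits 6 7 -> bits=100011110
After insert 'owl': sets bits 6 -> bits=100011110
insert 'yak' would touch bits 1 5; currently bit1=0, bit5=1
Bits that are 0 among those (would change 0->1): 1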